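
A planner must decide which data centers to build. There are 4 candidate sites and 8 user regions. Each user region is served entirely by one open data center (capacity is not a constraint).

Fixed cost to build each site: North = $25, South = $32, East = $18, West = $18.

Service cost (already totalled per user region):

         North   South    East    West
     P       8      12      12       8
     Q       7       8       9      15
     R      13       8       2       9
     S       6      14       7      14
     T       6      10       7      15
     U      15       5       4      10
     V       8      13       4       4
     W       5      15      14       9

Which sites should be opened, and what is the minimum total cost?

Open East only; minimum total cost 77.

For any fixed open set, each user region goes to its cheapest open site; total = fixed + service.
{East}: P→East 12, Q→East 9, R→East 2, S→East 7, T→East 7, U→East 4, V→East 4, W→East 14. Service 59; fixed 18; total 77.
{North, East}: service 42 + fixed 43 = 85
{East, West}: service 50 + fixed 36 = 86
{North, South, East, West}: P→North 8, Q→North 7, R→East 2, S→North 6, T→North 6, U→East 4, V→East 4, W→North 5. Service 42; fixed 93; total 135.
No other subset beats 77.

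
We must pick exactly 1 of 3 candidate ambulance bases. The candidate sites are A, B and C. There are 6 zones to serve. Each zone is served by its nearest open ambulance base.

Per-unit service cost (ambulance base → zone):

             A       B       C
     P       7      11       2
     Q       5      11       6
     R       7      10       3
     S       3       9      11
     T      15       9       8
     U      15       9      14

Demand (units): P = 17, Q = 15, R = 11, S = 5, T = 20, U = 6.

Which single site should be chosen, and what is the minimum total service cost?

With exactly 1 open, each zone uses its cheapest among the chosen.
{C}: P→C 2·17=34, Q→C 6·15=90, R→C 3·11=33, S→C 11·5=55, T→C 8·20=160, U→C 14·6=84. Service cost 456.
{A}: service cost 676
{B}: service cost 741
Among all 3 size-1 choices, {C} is lowest.

Choose C only; total service cost 456.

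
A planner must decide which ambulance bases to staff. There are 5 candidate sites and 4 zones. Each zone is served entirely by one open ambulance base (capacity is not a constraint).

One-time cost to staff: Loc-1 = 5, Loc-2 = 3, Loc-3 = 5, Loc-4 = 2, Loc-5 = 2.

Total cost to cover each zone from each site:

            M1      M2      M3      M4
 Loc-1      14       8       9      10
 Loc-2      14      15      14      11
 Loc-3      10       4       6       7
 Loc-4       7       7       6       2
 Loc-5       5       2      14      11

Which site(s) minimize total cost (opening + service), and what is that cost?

Open Loc-4 and Loc-5; minimum total cost 19.

For any fixed open set, each zone goes to its cheapest open site; total = fixed + service.
{Loc-4, Loc-5}: M1→Loc-5 5, M2→Loc-5 2, M3→Loc-4 6, M4→Loc-4 2. Service 15; fixed 4; total 19.
{Loc-2, Loc-4, Loc-5}: M1→Loc-5 5, M2→Loc-5 2, M3→Loc-4 6, M4→Loc-4 2. Service 15; fixed 7; total 22.
{Loc-1, Loc-4, Loc-5}: M1→Loc-5 5, M2→Loc-5 2, M3→Loc-4 6, M4→Loc-4 2. Service 15; fixed 9; total 24.
{Loc-1, Loc-2, Loc-3, Loc-4, Loc-5}: M1→Loc-5 5, M2→Loc-5 2, M3→Loc-3 6, M4→Loc-4 2. Service 15; fixed 17; total 32.
No other subset beats 19.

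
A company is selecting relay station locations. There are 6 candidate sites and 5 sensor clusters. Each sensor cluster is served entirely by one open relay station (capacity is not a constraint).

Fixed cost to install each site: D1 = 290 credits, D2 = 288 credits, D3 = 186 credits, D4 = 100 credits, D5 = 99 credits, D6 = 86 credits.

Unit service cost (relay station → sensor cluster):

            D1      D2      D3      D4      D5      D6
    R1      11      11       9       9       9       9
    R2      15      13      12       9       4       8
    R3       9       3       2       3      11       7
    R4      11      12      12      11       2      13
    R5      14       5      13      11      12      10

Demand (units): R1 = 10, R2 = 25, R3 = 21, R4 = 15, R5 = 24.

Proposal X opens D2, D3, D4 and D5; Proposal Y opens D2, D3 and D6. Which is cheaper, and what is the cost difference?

Proposal X is cheaper by 137.

Proposal X: {D2, D3, D4, D5}: R1→D3 9·10=90, R2→D5 4·25=100, R3→D3 2·21=42, R4→D5 2·15=30, R5→D2 5·24=120. Service 382; fixed 673; total 1055.
Proposal Y: {D2, D3, D6}: R1→D3 9·10=90, R2→D6 8·25=200, R3→D3 2·21=42, R4→D2 12·15=180, R5→D2 5·24=120. Service 632; fixed 560; total 1192.
Difference: |1055 − 1192| = 137.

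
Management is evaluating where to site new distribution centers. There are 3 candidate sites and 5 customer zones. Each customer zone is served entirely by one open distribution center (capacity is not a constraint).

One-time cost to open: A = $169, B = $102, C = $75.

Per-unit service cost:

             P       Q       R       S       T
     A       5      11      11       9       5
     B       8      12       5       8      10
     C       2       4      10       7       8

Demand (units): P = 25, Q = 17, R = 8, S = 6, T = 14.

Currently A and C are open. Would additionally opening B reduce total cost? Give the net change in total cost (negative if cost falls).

Current service cost with {A, C}: 310.
Adding B: each customer zone re-picks its cheapest; new service cost 270, saving 40.
Extra fixed cost: 102. Net change = 102 − 40 = 62.
(Totals: 554 → 616.)

No — net change +62 (cost rises by 62).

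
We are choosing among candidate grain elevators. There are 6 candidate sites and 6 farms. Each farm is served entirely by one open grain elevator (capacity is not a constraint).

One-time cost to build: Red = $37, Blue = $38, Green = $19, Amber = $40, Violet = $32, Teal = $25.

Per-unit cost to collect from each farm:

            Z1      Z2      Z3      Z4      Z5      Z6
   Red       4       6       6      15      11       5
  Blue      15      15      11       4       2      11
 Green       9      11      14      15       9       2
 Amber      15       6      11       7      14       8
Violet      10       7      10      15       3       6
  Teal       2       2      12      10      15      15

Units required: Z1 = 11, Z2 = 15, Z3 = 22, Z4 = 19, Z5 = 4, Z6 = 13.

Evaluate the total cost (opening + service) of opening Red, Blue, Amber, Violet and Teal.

Total cost: 505

Each farm is assigned to its cheapest site among the open ones.
{Red, Blue, Amber, Violet, Teal}: Z1→Teal 2·11=22, Z2→Teal 2·15=30, Z3→Red 6·22=132, Z4→Blue 4·19=76, Z5→Blue 2·4=8, Z6→Red 5·13=65. Service 333; fixed 172; total 505.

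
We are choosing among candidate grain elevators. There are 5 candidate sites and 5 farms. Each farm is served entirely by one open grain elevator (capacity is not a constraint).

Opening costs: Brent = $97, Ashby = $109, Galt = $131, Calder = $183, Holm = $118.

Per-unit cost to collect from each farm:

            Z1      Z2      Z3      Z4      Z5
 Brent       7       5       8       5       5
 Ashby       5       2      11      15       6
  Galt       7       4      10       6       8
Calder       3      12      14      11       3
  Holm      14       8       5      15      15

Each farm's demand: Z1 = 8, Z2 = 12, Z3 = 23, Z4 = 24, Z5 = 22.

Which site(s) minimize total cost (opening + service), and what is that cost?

Open Brent only; minimum total cost 627.

For any fixed open set, each farm goes to its cheapest open site; total = fixed + service.
{Brent}: Z1→Brent 7·8=56, Z2→Brent 5·12=60, Z3→Brent 8·23=184, Z4→Brent 5·24=120, Z5→Brent 5·22=110. Service 530; fixed 97; total 627.
{Brent, Holm}: service 461 + fixed 215 = 676
{Brent, Ashby}: service 478 + fixed 206 = 684
{Brent, Ashby, Galt, Calder, Holm}: service 349 + fixed 638 = 987
No other subset beats 627.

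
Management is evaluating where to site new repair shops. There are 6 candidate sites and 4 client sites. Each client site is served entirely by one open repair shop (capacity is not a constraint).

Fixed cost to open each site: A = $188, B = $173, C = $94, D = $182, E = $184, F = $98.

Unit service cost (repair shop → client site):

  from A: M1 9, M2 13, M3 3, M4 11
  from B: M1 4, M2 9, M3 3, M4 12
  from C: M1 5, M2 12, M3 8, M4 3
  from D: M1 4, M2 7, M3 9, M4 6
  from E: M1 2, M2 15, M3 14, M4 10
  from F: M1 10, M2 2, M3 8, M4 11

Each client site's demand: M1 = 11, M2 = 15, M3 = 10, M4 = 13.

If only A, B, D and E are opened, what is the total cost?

Total cost: 962

Each client site is assigned to its cheapest site among the open ones.
{A, B, D, E}: M1→E 2·11=22, M2→D 7·15=105, M3→A 3·10=30, M4→D 6·13=78. Service 235; fixed 727; total 962.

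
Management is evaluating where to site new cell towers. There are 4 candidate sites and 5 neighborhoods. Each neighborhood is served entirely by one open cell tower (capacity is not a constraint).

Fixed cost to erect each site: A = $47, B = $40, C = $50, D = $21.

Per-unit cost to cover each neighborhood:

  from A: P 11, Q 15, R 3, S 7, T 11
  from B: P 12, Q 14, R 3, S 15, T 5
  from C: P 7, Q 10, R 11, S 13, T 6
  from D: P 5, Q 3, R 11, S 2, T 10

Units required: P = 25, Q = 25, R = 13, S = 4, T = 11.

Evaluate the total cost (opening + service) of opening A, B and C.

Each neighborhood is assigned to its cheapest site among the open ones.
{A, B, C}: P→C 7·25=175, Q→C 10·25=250, R→A 3·13=39, S→A 7·4=28, T→B 5·11=55. Service 547; fixed 137; total 684.

Total cost: 684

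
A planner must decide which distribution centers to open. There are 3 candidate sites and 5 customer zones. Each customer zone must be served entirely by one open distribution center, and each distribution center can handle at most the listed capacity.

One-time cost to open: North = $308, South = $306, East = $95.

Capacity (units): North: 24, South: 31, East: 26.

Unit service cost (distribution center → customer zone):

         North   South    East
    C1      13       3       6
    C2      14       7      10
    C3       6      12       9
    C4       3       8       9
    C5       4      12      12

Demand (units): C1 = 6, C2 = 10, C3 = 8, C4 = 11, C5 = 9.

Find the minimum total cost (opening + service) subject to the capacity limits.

Minimum total cost: 680

Open {North, East}: C1→East 6·6=36, C2→East 10·10=100, C3→East 9·8=72, C4→North 3·11=33, C5→North 4·9=36.
Loads: North carries 20/24, East carries 24/26. Service 277; fixed 403; total 680.
Next best feasible plan costs 728.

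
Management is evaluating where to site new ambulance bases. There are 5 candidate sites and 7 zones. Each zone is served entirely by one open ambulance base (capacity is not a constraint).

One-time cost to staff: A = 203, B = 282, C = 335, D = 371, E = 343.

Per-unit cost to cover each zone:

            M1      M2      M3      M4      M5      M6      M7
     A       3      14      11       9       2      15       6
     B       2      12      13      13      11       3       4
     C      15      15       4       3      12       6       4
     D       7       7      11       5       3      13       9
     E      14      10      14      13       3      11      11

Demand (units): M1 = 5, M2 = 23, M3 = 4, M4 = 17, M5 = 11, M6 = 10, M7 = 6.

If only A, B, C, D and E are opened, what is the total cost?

Total cost: 1848

Each zone is assigned to its cheapest site among the open ones.
{A, B, C, D, E}: M1→B 2·5=10, M2→D 7·23=161, M3→C 4·4=16, M4→C 3·17=51, M5→A 2·11=22, M6→B 3·10=30, M7→B 4·6=24. Service 314; fixed 1534; total 1848.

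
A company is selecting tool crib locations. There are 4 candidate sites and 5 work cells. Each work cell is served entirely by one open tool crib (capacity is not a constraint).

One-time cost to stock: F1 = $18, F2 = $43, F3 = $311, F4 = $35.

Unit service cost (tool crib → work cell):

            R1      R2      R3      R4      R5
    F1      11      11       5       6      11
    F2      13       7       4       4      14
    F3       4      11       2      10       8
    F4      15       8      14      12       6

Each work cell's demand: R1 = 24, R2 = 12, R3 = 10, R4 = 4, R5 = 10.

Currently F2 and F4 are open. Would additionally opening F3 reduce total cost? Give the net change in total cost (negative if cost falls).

Current service cost with {F2, F4}: 512.
Adding F3: each work cell re-picks its cheapest; new service cost 276, saving 236.
Extra fixed cost: 311. Net change = 311 − 236 = 75.
(Totals: 590 → 665.)

No — net change +75 (cost rises by 75).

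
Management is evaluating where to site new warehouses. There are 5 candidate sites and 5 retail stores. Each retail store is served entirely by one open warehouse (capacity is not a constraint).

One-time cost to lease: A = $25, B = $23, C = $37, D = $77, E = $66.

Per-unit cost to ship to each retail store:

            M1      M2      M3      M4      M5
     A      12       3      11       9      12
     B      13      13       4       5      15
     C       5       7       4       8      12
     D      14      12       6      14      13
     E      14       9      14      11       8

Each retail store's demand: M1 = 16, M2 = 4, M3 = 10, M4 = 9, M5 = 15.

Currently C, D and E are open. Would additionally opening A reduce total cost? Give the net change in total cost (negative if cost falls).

No — net change +9 (cost rises by 9).

Current service cost with {C, D, E}: 340.
Adding A: each retail store re-picks its cheapest; new service cost 324, saving 16.
Extra fixed cost: 25. Net change = 25 − 16 = 9.
(Totals: 520 → 529.)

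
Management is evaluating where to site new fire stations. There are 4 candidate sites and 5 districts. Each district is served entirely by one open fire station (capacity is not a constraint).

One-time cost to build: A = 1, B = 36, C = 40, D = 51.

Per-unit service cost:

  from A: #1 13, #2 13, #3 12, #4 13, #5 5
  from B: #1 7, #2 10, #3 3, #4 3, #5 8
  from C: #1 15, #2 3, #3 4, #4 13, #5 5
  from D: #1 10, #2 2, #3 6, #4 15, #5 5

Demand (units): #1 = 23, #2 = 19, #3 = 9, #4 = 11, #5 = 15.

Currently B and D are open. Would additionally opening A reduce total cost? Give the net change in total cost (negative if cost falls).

Current service cost with {B, D}: 334.
Adding A: each district re-picks its cheapest; new service cost 334, saving 0.
Extra fixed cost: 1. Net change = 1 − 0 = 1.
(Totals: 421 → 422.)

No — net change +1 (cost rises by 1).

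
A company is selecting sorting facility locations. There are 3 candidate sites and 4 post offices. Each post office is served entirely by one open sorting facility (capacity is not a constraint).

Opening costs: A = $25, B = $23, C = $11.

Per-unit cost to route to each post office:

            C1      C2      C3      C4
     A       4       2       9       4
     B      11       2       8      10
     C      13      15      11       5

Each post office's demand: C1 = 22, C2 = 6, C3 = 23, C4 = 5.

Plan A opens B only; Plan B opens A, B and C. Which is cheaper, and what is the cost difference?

Plan A: {B}: C1→B 11·22=242, C2→B 2·6=12, C3→B 8·23=184, C4→B 10·5=50. Service 488; fixed 23; total 511.
Plan B: {A, B, C}: C1→A 4·22=88, C2→A 2·6=12, C3→B 8·23=184, C4→A 4·5=20. Service 304; fixed 59; total 363.
Difference: |511 − 363| = 148.

Plan B is cheaper by 148.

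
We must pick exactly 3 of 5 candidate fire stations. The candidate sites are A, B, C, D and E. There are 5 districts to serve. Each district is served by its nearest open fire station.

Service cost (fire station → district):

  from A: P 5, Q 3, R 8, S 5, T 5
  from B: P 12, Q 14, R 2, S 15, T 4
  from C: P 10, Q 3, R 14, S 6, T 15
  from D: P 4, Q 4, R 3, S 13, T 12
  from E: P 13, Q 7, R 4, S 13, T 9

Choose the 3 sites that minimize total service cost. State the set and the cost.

Choose A, B and D; total service cost 18.

With exactly 3 open, each district uses its cheapest among the chosen.
{A, B, D}: P→D 4, Q→A 3, R→B 2, S→A 5, T→B 4. Service cost 18.
{A, B, C}: service cost 19
{A, B, E}: service cost 19
Among all 10 size-3 choices, {A, B, D} is lowest.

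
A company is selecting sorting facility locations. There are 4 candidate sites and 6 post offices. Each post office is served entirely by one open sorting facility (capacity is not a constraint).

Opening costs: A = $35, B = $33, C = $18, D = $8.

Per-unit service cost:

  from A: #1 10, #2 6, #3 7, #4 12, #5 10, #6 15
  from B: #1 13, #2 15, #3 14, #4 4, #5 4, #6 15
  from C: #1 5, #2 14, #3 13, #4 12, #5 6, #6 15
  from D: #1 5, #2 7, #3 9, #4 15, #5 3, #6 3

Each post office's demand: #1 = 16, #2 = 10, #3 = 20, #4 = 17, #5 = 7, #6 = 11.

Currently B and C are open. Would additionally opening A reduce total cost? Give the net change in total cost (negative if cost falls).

Yes — net change −165 (cost falls by 165).

Current service cost with {B, C}: 741.
Adding A: each post office re-picks its cheapest; new service cost 541, saving 200.
Extra fixed cost: 35. Net change = 35 − 200 = -165.
(Totals: 792 → 627.)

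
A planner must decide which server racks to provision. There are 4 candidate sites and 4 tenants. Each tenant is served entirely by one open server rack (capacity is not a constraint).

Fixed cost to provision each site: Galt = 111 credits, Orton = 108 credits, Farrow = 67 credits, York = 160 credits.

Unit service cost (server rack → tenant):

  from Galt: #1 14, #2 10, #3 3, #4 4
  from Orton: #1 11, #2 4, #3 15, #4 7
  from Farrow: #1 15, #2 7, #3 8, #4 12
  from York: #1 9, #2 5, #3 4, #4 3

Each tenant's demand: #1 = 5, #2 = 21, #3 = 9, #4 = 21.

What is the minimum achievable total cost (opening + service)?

Minimum total cost: 409

For any fixed open set, each tenant goes to its cheapest open site; total = fixed + service.
{York}: #1→York 9·5=45, #2→York 5·21=105, #3→York 4·9=36, #4→York 3·21=63. Service 249; fixed 160; total 409.
{Galt, Orton}: #1→Orton 11·5=55, #2→Orton 4·21=84, #3→Galt 3·9=27, #4→Galt 4·21=84. Service 250; fixed 219; total 469.
{Farrow, York}: #1→York 9·5=45, #2→York 5·21=105, #3→York 4·9=36, #4→York 3·21=63. Service 249; fixed 227; total 476.
{Galt, Orton, Farrow, York}: service 219 + fixed 446 = 665
No other subset beats 409.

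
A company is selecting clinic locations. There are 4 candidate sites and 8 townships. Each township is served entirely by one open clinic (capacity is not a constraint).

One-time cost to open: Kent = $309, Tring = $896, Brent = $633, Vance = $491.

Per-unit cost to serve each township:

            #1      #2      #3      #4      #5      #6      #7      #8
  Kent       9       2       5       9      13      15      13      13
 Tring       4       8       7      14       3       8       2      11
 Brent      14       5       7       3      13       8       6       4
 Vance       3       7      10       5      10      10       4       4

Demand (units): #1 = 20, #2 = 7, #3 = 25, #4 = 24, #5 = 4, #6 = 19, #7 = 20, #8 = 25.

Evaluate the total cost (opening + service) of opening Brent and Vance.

Total cost: 1838

Each township is assigned to its cheapest site among the open ones.
{Brent, Vance}: #1→Vance 3·20=60, #2→Brent 5·7=35, #3→Brent 7·25=175, #4→Brent 3·24=72, #5→Vance 10·4=40, #6→Brent 8·19=152, #7→Vance 4·20=80, #8→Brent 4·25=100. Service 714; fixed 1124; total 1838.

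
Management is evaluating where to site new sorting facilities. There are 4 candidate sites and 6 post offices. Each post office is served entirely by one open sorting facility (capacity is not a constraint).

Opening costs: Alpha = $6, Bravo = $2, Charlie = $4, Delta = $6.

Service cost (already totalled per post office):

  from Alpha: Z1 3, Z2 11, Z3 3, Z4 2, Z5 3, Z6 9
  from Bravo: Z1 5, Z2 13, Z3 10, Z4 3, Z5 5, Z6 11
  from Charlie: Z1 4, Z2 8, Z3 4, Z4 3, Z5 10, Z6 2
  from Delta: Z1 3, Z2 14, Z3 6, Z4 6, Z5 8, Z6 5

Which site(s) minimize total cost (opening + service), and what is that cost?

For any fixed open set, each post office goes to its cheapest open site; total = fixed + service.
{Alpha, Charlie}: Z1→Alpha 3, Z2→Charlie 8, Z3→Alpha 3, Z4→Alpha 2, Z5→Alpha 3, Z6→Charlie 2. Service 21; fixed 10; total 31.
{Bravo, Charlie}: service 26 + fixed 6 = 32
{Alpha, Bravo, Charlie}: Z1→Alpha 3, Z2→Charlie 8, Z3→Alpha 3, Z4→Alpha 2, Z5→Alpha 3, Z6→Charlie 2. Service 21; fixed 12; total 33.
{Alpha, Bravo, Charlie, Delta}: service 21 + fixed 18 = 39
No other subset beats 31.

Open Alpha and Charlie; minimum total cost 31.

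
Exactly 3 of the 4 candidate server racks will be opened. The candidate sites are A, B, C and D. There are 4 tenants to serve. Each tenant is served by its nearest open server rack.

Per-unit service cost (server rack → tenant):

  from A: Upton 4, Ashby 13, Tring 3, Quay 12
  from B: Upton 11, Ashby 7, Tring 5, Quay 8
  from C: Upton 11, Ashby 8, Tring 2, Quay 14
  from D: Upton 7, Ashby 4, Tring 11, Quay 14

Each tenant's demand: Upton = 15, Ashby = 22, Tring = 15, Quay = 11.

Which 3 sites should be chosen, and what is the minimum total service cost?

Choose A, B and D; total service cost 281.

With exactly 3 open, each tenant uses its cheapest among the chosen.
{A, B, D}: Upton→A 4·15=60, Ashby→D 4·22=88, Tring→A 3·15=45, Quay→B 8·11=88. Service cost 281.
{A, C, D}: service cost 310
{B, C, D}: service cost 311
Among all 4 size-3 choices, {A, B, D} is lowest.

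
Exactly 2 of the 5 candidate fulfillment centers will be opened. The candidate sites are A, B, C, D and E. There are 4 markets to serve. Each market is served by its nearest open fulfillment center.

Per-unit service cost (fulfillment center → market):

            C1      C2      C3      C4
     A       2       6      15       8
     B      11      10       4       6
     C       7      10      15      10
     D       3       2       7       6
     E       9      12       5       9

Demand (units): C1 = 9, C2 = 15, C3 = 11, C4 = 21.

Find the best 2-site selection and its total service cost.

Choose B and D; total service cost 227.

With exactly 2 open, each market uses its cheapest among the chosen.
{B, D}: C1→D 3·9=27, C2→D 2·15=30, C3→B 4·11=44, C4→B 6·21=126. Service cost 227.
{D, E}: service cost 238
{A, D}: service cost 251
Among all 10 size-2 choices, {B, D} is lowest.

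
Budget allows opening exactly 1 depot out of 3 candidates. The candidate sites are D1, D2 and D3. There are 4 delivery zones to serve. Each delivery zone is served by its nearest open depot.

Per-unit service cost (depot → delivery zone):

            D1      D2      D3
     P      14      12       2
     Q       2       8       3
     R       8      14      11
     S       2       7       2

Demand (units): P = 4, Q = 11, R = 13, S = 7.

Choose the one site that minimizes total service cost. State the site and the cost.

With exactly 1 open, each delivery zone uses its cheapest among the chosen.
{D1}: P→D1 14·4=56, Q→D1 2·11=22, R→D1 8·13=104, S→D1 2·7=14. Service cost 196.
{D3}: service cost 198
{D2}: service cost 367
Among all 3 size-1 choices, {D1} is lowest.

Choose D1 only; total service cost 196.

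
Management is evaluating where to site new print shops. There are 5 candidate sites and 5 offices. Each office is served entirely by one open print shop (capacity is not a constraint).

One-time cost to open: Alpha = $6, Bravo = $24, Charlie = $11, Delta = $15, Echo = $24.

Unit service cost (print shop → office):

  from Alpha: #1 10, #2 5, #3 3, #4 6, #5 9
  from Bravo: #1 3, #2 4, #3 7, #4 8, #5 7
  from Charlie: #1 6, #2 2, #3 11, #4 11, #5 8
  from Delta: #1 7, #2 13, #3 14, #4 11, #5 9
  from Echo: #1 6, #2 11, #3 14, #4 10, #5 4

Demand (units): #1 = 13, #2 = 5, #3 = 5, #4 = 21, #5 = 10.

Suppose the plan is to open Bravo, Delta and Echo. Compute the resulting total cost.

Each office is assigned to its cheapest site among the open ones.
{Bravo, Delta, Echo}: #1→Bravo 3·13=39, #2→Bravo 4·5=20, #3→Bravo 7·5=35, #4→Bravo 8·21=168, #5→Echo 4·10=40. Service 302; fixed 63; total 365.

Total cost: 365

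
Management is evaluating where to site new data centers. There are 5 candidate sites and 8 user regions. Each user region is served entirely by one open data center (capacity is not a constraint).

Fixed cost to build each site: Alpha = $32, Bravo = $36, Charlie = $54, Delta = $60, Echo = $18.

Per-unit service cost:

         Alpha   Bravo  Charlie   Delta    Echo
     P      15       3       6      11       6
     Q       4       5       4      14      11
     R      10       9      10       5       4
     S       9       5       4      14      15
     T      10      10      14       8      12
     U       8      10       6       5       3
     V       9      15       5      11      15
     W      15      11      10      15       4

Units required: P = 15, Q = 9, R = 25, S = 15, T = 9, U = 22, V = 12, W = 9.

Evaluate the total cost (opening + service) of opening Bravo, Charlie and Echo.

Total cost: 601

Each user region is assigned to its cheapest site among the open ones.
{Bravo, Charlie, Echo}: P→Bravo 3·15=45, Q→Charlie 4·9=36, R→Echo 4·25=100, S→Charlie 4·15=60, T→Bravo 10·9=90, U→Echo 3·22=66, V→Charlie 5·12=60, W→Echo 4·9=36. Service 493; fixed 108; total 601.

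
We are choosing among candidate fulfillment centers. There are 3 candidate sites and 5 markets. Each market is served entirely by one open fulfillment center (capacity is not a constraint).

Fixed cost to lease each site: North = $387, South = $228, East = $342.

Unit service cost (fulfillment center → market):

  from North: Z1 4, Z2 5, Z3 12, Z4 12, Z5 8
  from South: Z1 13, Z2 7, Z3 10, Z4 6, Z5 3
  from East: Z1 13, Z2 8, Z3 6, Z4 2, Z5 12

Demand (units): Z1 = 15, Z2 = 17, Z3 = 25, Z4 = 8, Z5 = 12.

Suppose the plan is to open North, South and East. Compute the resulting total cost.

Total cost: 1304

Each market is assigned to its cheapest site among the open ones.
{North, South, East}: Z1→North 4·15=60, Z2→North 5·17=85, Z3→East 6·25=150, Z4→East 2·8=16, Z5→South 3·12=36. Service 347; fixed 957; total 1304.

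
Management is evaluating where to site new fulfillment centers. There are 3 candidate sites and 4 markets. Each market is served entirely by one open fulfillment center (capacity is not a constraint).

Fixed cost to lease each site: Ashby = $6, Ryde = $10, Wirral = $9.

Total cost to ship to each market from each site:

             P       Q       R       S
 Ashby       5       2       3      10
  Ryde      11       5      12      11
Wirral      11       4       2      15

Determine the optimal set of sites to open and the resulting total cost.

Open Ashby only; minimum total cost 26.

For any fixed open set, each market goes to its cheapest open site; total = fixed + service.
{Ashby}: P→Ashby 5, Q→Ashby 2, R→Ashby 3, S→Ashby 10. Service 20; fixed 6; total 26.
{Ashby, Wirral}: service 19 + fixed 15 = 34
{Ashby, Ryde}: P→Ashby 5, Q→Ashby 2, R→Ashby 3, S→Ashby 10. Service 20; fixed 16; total 36.
{Ashby, Ryde, Wirral}: service 19 + fixed 25 = 44
No other subset beats 26.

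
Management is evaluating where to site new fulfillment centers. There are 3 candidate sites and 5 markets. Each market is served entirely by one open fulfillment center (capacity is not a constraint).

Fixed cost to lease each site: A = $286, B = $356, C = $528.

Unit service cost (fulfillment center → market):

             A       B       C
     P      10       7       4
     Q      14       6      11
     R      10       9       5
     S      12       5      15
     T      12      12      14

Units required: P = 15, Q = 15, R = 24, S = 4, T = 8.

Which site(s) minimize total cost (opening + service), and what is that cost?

Open B only; minimum total cost 883.

For any fixed open set, each market goes to its cheapest open site; total = fixed + service.
{B}: P→B 7·15=105, Q→B 6·15=90, R→B 9·24=216, S→B 5·4=20, T→B 12·8=96. Service 527; fixed 356; total 883.
{A}: service 744 + fixed 286 = 1030
{C}: P→C 4·15=60, Q→C 11·15=165, R→C 5·24=120, S→C 15·4=60, T→C 14·8=112. Service 517; fixed 528; total 1045.
{A, B, C}: P→C 4·15=60, Q→B 6·15=90, R→C 5·24=120, S→B 5·4=20, T→A 12·8=96. Service 386; fixed 1170; total 1556.
(All 7 nonempty subsets were checked; B only is lowest.)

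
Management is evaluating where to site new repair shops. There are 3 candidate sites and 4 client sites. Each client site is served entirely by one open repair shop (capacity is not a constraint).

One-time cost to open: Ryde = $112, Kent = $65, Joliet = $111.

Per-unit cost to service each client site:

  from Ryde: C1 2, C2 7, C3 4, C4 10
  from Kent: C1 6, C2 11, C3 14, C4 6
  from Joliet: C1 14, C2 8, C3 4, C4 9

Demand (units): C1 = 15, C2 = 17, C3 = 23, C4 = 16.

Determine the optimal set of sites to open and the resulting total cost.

Open Ryde only; minimum total cost 513.

For any fixed open set, each client site goes to its cheapest open site; total = fixed + service.
{Ryde}: C1→Ryde 2·15=30, C2→Ryde 7·17=119, C3→Ryde 4·23=92, C4→Ryde 10·16=160. Service 401; fixed 112; total 513.
{Ryde, Kent}: service 337 + fixed 177 = 514
{Kent, Joliet}: C1→Kent 6·15=90, C2→Joliet 8·17=136, C3→Joliet 4·23=92, C4→Kent 6·16=96. Service 414; fixed 176; total 590.
{Ryde, Kent, Joliet}: C1→Ryde 2·15=30, C2→Ryde 7·17=119, C3→Ryde 4·23=92, C4→Kent 6·16=96. Service 337; fixed 288; total 625.
(All 7 nonempty subsets were checked; Ryde only is lowest.)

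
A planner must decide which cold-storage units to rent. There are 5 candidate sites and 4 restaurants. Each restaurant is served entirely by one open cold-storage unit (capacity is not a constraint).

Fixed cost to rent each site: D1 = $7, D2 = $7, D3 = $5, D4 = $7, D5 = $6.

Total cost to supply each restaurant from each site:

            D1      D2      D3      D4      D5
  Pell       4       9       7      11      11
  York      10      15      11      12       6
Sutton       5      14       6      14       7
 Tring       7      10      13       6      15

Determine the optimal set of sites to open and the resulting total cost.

For any fixed open set, each restaurant goes to its cheapest open site; total = fixed + service.
{D1}: Pell→D1 4, York→D1 10, Sutton→D1 5, Tring→D1 7. Service 26; fixed 7; total 33.
{D1, D5}: service 22 + fixed 13 = 35
{D1, D3}: Pell→D1 4, York→D1 10, Sutton→D1 5, Tring→D1 7. Service 26; fixed 12; total 38.
{D1, D2, D3, D4, D5}: service 21 + fixed 32 = 53
No other subset beats 33.

Open D1 only; minimum total cost 33.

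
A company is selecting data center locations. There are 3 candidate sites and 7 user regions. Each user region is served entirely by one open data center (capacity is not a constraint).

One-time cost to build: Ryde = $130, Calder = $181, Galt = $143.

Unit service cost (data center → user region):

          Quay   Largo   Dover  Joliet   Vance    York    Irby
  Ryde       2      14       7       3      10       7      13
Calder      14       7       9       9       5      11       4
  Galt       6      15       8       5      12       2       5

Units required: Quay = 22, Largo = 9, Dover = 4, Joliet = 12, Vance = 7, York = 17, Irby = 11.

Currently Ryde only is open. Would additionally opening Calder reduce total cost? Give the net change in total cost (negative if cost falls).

Yes — net change −16 (cost falls by 16).

Current service cost with {Ryde}: 566.
Adding Calder: each user region re-picks its cheapest; new service cost 369, saving 197.
Extra fixed cost: 181. Net change = 181 − 197 = -16.
(Totals: 696 → 680.)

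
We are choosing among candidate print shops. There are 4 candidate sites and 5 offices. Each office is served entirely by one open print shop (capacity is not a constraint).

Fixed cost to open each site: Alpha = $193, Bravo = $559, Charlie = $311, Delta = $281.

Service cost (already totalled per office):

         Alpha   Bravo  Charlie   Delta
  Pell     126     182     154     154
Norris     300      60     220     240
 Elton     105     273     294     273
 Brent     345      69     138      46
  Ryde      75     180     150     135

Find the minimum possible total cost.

For any fixed open set, each office goes to its cheapest open site; total = fixed + service.
{Alpha, Delta}: Pell→Alpha 126, Norris→Delta 240, Elton→Alpha 105, Brent→Delta 46, Ryde→Alpha 75. Service 592; fixed 474; total 1066.
{Delta}: service 848 + fixed 281 = 1129
{Alpha}: service 951 + fixed 193 = 1144
{Alpha, Bravo, Charlie, Delta}: service 412 + fixed 1344 = 1756
(All 15 nonempty subsets were checked; Alpha and Delta is lowest.)

Minimum total cost: 1066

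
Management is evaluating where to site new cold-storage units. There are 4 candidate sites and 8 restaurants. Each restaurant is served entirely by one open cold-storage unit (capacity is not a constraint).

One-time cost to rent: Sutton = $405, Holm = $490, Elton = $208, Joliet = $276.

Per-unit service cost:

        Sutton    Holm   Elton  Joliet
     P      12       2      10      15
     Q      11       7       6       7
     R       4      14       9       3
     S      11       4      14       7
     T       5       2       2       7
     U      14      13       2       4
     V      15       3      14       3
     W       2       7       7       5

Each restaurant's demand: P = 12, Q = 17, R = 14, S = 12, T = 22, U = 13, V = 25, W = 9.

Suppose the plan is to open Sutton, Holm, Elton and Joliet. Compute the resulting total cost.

Total cost: 1758

Each restaurant is assigned to its cheapest site among the open ones.
{Sutton, Holm, Elton, Joliet}: P→Holm 2·12=24, Q→Elton 6·17=102, R→Joliet 3·14=42, S→Holm 4·12=48, T→Holm 2·22=44, U→Elton 2·13=26, V→Holm 3·25=75, W→Sutton 2·9=18. Service 379; fixed 1379; total 1758.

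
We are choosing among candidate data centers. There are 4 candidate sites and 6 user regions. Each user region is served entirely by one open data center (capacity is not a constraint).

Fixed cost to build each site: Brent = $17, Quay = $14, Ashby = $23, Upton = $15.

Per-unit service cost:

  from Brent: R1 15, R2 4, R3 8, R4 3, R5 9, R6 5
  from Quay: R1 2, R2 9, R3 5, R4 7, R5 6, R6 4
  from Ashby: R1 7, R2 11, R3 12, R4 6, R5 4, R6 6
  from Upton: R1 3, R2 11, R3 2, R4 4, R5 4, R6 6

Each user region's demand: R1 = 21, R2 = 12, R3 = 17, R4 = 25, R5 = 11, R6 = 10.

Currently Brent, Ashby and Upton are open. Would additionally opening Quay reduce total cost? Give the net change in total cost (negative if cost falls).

Yes — net change −17 (cost falls by 17).

Current service cost with {Brent, Ashby, Upton}: 314.
Adding Quay: each user region re-picks its cheapest; new service cost 283, saving 31.
Extra fixed cost: 14. Net change = 14 − 31 = -17.
(Totals: 369 → 352.)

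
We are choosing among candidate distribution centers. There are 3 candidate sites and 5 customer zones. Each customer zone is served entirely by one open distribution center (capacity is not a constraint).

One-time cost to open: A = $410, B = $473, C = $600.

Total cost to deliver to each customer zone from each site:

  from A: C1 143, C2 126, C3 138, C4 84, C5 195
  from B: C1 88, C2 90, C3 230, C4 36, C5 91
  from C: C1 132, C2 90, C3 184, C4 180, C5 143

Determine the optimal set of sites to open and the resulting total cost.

Open B only; minimum total cost 1008.

For any fixed open set, each customer zone goes to its cheapest open site; total = fixed + service.
{B}: C1→B 88, C2→B 90, C3→B 230, C4→B 36, C5→B 91. Service 535; fixed 473; total 1008.
{A}: service 686 + fixed 410 = 1096
{A, B}: service 443 + fixed 883 = 1326
{A, B, C}: C1→B 88, C2→B 90, C3→A 138, C4→B 36, C5→B 91. Service 443; fixed 1483; total 1926.
No other subset beats 1008.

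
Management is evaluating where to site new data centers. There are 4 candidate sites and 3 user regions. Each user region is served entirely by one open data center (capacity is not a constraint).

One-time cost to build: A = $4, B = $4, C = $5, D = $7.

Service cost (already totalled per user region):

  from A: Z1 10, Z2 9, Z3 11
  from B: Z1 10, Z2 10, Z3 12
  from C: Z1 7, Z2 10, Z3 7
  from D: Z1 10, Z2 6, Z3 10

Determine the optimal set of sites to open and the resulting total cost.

Open C only; minimum total cost 29.

For any fixed open set, each user region goes to its cheapest open site; total = fixed + service.
{C}: Z1→C 7, Z2→C 10, Z3→C 7. Service 24; fixed 5; total 29.
{A, C}: service 23 + fixed 9 = 32
{C, D}: service 20 + fixed 12 = 32
{A, B, C, D}: service 20 + fixed 20 = 40
(All 15 nonempty subsets were checked; C only is lowest.)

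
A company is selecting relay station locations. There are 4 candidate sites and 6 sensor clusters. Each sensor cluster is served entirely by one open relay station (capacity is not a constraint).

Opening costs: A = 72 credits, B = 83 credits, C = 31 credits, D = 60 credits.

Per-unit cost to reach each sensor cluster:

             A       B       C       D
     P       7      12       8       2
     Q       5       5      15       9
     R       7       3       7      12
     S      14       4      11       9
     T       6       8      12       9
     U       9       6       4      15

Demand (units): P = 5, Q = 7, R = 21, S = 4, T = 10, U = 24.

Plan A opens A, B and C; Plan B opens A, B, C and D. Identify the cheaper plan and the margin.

Plan A: {A, B, C}: P→A 7·5=35, Q→A 5·7=35, R→B 3·21=63, S→B 4·4=16, T→A 6·10=60, U→C 4·24=96. Service 305; fixed 186; total 491.
Plan B: {A, B, C, D}: P→D 2·5=10, Q→A 5·7=35, R→B 3·21=63, S→B 4·4=16, T→A 6·10=60, U→C 4·24=96. Service 280; fixed 246; total 526.
Difference: |491 − 526| = 35.

Plan A is cheaper by 35.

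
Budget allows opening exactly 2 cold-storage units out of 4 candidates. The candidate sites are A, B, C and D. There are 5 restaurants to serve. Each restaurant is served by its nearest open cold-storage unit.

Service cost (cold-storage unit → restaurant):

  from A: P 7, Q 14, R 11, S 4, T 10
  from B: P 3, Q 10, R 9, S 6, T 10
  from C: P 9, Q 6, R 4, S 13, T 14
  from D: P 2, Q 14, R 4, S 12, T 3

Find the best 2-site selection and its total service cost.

With exactly 2 open, each restaurant uses its cheapest among the chosen.
{B, D}: P→D 2, Q→B 10, R→D 4, S→B 6, T→D 3. Service cost 25.
{A, D}: service cost 27
{C, D}: service cost 27
Among all 6 size-2 choices, {B, D} is lowest.

Choose B and D; total service cost 25.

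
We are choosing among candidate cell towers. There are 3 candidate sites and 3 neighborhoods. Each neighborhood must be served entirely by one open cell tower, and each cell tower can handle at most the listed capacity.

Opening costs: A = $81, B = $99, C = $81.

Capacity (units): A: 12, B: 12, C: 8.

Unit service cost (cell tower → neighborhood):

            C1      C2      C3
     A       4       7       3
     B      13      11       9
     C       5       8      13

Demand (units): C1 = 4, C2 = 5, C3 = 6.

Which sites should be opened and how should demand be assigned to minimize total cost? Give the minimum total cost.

Minimum total cost: 235

Open {A, C}: C1→C 5·4=20, C2→A 7·5=35, C3→A 3·6=18.
Loads: A carries 11/12, C carries 4/8. Service 73; fixed 162; total 235.
Next best feasible plan costs 236.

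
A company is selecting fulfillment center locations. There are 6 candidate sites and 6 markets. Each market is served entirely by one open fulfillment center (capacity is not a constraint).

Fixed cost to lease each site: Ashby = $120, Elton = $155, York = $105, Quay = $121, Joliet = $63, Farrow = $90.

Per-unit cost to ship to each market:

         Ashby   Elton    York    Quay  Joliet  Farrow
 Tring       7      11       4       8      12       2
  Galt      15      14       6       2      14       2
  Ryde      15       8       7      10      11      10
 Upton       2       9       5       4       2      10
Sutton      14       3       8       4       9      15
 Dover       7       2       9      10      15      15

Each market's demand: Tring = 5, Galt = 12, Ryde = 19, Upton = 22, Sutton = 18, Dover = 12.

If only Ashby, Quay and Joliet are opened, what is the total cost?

Total cost: 753

Each market is assigned to its cheapest site among the open ones.
{Ashby, Quay, Joliet}: Tring→Ashby 7·5=35, Galt→Quay 2·12=24, Ryde→Quay 10·19=190, Upton→Ashby 2·22=44, Sutton→Quay 4·18=72, Dover→Ashby 7·12=84. Service 449; fixed 304; total 753.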